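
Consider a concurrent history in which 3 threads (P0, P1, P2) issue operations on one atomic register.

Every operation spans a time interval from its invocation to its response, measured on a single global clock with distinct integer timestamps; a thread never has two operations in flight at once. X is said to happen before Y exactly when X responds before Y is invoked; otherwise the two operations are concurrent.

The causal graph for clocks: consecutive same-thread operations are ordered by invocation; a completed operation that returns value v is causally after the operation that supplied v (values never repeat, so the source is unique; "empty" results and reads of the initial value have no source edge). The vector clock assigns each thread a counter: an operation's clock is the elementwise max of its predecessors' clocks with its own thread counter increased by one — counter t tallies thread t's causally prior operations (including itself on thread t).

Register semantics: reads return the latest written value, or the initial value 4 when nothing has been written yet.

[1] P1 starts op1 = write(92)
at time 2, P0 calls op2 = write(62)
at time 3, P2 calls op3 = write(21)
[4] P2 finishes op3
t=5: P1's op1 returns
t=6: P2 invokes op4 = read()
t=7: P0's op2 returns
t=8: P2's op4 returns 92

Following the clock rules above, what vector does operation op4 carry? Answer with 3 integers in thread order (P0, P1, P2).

VC(op3, invoked at 3): no causal predecessors; +1 on P2 → (0, 0, 1)
VC(op1, invoked at 1): no causal predecessors; +1 on P1 → (0, 1, 0)
VC(op2, invoked at 2): no causal predecessors; +1 on P0 → (1, 0, 0)
VC(op4, invoked at 6): max of VC(op1)=(0, 1, 0), VC(op3)=(0, 0, 1), then +1 on thread P2 → (0, 1, 2)
target: VC(op4) = (0, 1, 2)

(0, 1, 2)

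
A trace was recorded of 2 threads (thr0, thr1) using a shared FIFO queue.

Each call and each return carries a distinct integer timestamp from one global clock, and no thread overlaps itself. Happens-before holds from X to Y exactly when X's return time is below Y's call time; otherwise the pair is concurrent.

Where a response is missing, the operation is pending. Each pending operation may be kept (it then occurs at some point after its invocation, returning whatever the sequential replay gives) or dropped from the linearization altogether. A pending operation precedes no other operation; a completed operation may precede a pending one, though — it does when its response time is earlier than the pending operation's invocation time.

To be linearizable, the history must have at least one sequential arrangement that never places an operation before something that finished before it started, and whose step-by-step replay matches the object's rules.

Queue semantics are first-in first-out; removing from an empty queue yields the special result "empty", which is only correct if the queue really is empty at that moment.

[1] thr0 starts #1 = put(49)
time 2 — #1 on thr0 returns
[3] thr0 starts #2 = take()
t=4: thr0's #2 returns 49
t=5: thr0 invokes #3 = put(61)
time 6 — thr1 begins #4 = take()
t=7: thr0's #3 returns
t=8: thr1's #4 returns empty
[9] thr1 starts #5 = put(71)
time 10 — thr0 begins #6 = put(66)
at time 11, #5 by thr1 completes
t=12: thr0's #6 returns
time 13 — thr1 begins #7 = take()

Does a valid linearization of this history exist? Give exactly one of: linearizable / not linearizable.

linearizable

witness order: #1, #2, #4, #3, #5, #6
step 1: #1 put(49) — queue <49>
step 2: #2 take() → 49 — queue <>
step 3: #4 take() → empty — queue <>
step 4: #3 put(61) — queue <61>
step 5: #5 put(71) — queue <61,71>
step 6: #6 put(66) — queue <61,71,66>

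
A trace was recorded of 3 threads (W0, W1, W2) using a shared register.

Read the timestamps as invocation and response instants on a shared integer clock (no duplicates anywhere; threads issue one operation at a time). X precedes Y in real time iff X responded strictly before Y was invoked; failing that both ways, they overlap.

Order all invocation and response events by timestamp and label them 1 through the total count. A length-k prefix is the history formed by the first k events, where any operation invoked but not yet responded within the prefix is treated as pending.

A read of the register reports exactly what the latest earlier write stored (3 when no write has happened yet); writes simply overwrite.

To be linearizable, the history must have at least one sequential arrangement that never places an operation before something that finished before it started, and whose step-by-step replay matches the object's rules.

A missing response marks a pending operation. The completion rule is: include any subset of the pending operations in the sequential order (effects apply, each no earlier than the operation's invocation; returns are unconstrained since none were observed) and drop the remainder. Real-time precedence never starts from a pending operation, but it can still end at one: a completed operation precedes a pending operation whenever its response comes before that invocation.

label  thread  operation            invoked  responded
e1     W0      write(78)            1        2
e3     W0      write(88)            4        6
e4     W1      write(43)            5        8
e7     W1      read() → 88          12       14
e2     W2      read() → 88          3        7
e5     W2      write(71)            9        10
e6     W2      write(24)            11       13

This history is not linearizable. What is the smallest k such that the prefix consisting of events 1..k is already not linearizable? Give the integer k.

14

a valid linearization of events 1..13 exists, for instance e1, e3, e2, e4, e5, e6:
1. e1 write(78), leaving value 78
2. e3 write(88), leaving value 88
3. e2 read() → 88, leaving value 88
4. e4 write(43), leaving value 43
5. e5 write(71), leaving value 71
6. e6 write(24), leaving value 24
at event 14 (e7's time-14 response) nothing linearizes any more
e.g. e1, e2, e3, e4, e5, e6, e7: illegal at step 2, since e2 read() → 88 cannot apply there
e.g. e1, e2, e3, e4, e5, e7, e6: illegal at step 2, since e2 read() → 88 cannot apply there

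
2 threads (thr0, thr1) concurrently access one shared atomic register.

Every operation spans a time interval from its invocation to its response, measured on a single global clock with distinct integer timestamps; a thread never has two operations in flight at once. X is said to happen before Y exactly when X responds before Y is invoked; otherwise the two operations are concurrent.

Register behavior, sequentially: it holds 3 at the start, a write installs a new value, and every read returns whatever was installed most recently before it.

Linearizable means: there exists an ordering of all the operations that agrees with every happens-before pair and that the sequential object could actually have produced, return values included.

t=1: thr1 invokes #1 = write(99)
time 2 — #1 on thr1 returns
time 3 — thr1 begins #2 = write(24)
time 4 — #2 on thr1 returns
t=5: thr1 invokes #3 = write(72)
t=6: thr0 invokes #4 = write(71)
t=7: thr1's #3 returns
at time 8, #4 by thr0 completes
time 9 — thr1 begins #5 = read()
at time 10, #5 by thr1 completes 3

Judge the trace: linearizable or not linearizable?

not linearizable

events 1..9 are fine; event 10 — the response of #5 at time 10 — makes the prefix non-linearizable
2 orders of the 5 completed atomic register ops respect real time; none is legal
for example #1, #2, #3, #4, #5 fails at step 5: #5 read() → 3 is not legal there
for example #1, #2, #4, #3, #5 fails at step 5: #5 read() → 3 is not legal there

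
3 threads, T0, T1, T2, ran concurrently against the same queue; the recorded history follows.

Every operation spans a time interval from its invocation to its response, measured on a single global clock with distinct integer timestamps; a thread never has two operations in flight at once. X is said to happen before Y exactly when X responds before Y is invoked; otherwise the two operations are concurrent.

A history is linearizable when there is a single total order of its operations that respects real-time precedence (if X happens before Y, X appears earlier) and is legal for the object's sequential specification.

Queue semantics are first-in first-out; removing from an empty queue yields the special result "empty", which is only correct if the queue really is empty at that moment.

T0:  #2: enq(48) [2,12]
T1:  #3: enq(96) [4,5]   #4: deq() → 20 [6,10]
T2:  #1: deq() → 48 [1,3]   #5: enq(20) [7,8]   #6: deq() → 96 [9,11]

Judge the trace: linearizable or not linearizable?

witness order: #2, #1, #3, #5, #6, #4
after step 1 (#2 enq(48)): queue <48>
after step 2 (#1 deq() → 48): queue <>
after step 3 (#3 enq(96)): queue <96>
after step 4 (#5 enq(20)): queue <96,20>
after step 5 (#6 deq() → 96): queue <20>
after step 6 (#4 deq() → 20): queue <>

linearizable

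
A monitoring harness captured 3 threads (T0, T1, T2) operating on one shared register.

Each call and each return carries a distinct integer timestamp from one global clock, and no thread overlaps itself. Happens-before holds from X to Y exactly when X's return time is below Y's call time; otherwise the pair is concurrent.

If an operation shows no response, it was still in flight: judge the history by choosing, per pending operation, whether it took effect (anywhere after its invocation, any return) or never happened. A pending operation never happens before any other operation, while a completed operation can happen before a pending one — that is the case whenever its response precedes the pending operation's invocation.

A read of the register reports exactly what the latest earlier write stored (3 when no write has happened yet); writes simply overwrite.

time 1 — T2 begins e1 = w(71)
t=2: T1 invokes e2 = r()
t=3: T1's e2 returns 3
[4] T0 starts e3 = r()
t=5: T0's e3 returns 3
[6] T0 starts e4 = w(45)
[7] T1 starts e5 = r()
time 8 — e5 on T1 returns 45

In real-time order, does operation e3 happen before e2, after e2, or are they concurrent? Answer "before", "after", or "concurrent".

e3 spans [4,5], e2 spans [2,3]
resp(e2)=3 < inv(e3)=4

after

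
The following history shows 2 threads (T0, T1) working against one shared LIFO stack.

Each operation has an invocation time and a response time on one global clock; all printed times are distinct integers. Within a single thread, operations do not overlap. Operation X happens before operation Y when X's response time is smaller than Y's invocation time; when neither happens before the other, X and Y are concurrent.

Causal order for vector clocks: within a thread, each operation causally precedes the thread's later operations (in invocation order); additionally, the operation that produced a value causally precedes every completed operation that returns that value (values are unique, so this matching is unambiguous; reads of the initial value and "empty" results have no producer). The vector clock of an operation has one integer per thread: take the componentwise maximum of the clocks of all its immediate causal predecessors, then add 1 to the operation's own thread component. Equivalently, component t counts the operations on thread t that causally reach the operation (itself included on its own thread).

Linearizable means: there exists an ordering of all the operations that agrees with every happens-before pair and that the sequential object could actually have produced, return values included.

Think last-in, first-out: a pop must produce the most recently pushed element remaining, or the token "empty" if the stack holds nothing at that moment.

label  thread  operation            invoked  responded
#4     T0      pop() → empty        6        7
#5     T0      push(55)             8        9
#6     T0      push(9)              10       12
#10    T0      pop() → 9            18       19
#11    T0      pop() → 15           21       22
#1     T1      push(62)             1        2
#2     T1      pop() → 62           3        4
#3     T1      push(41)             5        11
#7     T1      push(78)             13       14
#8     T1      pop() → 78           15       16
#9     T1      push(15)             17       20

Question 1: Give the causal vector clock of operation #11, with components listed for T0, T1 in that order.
#1, invoked 1, has no incoming edges; only T1's bump applies → (0, 1)
#4, invoked 6, has no incoming edges; only T0's bump applies → (1, 0)
#2, invoked 3, takes VC(#1)=(0, 1) under max, adds 1 for T1 → (0, 2)
#5, invoked 8, takes VC(#4)=(1, 0) under max, adds 1 for T0 → (2, 0)
#3, invoked 5, takes VC(#2)=(0, 2) under max, adds 1 for T1 → (0, 3)
#6, invoked 10, takes VC(#5)=(2, 0) under max, adds 1 for T0 → (3, 0)
#7, invoked 13, takes VC(#3)=(0, 3) under max, adds 1 for T1 → (0, 4)
#10, invoked 18, takes VC(#6)=(3, 0) under max, adds 1 for T0 → (4, 0)
#8, invoked 15, takes VC(#7)=(0, 4) under max, adds 1 for T1 → (0, 5)
#9, invoked 17, takes VC(#8)=(0, 5) under max, adds 1 for T1 → (0, 6)
#11, invoked 21, takes VC(#9)=(0, 6), VC(#10)=(4, 0) under max, adds 1 for T0 → (5, 6)
target: VC(#11) = (5, 6)

(5, 6)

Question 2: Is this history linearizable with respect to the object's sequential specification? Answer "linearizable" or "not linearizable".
a witness: #1, #2, #4, #3, #5, #6, #7, #8, #10, #9, #11
step 1: #1 push(62) — stack <62>
step 2: #2 pop() → 62 — stack <>
step 3: #4 pop() → empty — stack <>
step 4: #3 push(41) — stack <41>
step 5: #5 push(55) — stack <41,55>
step 6: #6 push(9) — stack <41,55,9>
step 7: #7 push(78) — stack <41,55,9,78>
step 8: #8 pop() → 78 — stack <41,55,9>
step 9: #10 pop() → 9 — stack <41,55>
step 10: #9 push(15) — stack <41,55,15>
step 11: #11 pop() → 15 — stack <41,55>

linearizable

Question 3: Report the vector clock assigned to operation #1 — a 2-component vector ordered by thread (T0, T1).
#1 (invocation 1): nothing precedes it; T1's component alone gives (0, 1)
#4 (invocation 6): nothing precedes it; T0's component alone gives (1, 0)
merge at #2 (invoked 3): VC(#1)=(0, 1), own-thread bump on T1 → (0, 2)
merge at #5 (invoked 8): VC(#4)=(1, 0), own-thread bump on T0 → (2, 0)
merge at #3 (invoked 5): VC(#2)=(0, 2), own-thread bump on T1 → (0, 3)
merge at #6 (invoked 10): VC(#5)=(2, 0), own-thread bump on T0 → (3, 0)
merge at #7 (invoked 13): VC(#3)=(0, 3), own-thread bump on T1 → (0, 4)
merge at #10 (invoked 18): VC(#6)=(3, 0), own-thread bump on T0 → (4, 0)
merge at #8 (invoked 15): VC(#7)=(0, 4), own-thread bump on T1 → (0, 5)
merge at #9 (invoked 17): VC(#8)=(0, 5), own-thread bump on T1 → (0, 6)
merge at #11 (invoked 21): VC(#9)=(0, 6), VC(#10)=(4, 0), own-thread bump on T0 → (5, 6)
target: VC(#1) = (0, 1)

(0, 1)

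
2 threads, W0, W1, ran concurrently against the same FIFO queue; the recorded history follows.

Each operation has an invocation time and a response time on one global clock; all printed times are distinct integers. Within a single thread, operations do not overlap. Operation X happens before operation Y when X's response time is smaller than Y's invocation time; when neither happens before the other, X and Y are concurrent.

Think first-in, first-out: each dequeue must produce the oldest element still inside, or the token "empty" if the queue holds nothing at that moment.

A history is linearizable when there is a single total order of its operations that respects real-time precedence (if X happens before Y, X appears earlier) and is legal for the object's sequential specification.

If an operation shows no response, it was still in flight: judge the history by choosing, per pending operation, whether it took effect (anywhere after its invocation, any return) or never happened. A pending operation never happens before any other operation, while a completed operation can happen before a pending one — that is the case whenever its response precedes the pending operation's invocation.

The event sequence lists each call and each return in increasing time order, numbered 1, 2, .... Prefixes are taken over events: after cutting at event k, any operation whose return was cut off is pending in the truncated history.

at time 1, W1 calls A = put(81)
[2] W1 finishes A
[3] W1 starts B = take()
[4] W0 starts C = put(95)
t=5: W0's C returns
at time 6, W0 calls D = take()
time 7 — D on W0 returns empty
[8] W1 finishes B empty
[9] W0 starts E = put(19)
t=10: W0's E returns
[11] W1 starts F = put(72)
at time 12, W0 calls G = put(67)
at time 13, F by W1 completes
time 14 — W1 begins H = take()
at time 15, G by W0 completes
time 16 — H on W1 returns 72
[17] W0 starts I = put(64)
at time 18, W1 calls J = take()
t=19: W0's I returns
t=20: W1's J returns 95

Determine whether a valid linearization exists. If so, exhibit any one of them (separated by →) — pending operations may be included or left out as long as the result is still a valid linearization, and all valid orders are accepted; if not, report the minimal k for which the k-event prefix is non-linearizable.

already the first 7 events (up to D's response at time 7) admit no linearization; the first 6 still do
the completed operations (3 total) allow one real-time order; the FIFO queue replay rejects it
include/drop combinations of the 1 pending operation (B) were all tried; none helps
take A, C, D (pending dropped): step 3 already fails, because D take() → empty cannot occur there

not linearizable — minimal violating prefix: 7 events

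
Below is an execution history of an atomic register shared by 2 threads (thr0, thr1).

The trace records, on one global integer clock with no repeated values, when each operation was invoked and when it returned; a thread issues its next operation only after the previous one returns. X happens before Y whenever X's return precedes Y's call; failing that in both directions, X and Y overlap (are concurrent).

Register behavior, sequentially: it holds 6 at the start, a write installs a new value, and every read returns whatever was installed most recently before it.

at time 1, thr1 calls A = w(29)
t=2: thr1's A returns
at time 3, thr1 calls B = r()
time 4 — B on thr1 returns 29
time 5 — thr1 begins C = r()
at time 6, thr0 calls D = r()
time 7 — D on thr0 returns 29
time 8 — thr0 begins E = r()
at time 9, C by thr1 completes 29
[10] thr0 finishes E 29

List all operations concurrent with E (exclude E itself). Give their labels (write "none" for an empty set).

E spans [8,10]; an op avoiding the whole window 8..10 is ordered, any other is concurrent
A [1,2]: before
B [3,4]: before
C [5,9]: concurrent
D [6,7]: before

C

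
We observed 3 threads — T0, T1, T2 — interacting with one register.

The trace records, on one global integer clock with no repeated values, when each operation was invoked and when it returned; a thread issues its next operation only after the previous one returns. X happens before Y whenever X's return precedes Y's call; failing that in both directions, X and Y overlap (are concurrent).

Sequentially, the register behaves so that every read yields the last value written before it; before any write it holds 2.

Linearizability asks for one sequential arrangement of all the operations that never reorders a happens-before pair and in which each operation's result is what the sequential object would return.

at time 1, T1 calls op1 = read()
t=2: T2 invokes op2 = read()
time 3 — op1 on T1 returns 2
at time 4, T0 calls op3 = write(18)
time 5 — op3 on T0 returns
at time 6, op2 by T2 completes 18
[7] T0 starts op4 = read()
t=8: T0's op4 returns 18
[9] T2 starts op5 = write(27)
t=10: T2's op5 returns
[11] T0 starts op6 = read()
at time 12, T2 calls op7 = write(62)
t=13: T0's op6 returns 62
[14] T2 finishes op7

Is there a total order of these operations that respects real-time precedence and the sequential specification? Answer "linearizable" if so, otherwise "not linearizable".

linearizable

witness order: op1, op3, op2, op4, op5, op7, op6
step 1: op1 read() → 2 — value 2
step 2: op3 write(18) — value 18
step 3: op2 read() → 18 — value 18
step 4: op4 read() → 18 — value 18
step 5: op5 write(27) — value 27
step 6: op7 write(62) — value 62
step 7: op6 read() → 62 — value 62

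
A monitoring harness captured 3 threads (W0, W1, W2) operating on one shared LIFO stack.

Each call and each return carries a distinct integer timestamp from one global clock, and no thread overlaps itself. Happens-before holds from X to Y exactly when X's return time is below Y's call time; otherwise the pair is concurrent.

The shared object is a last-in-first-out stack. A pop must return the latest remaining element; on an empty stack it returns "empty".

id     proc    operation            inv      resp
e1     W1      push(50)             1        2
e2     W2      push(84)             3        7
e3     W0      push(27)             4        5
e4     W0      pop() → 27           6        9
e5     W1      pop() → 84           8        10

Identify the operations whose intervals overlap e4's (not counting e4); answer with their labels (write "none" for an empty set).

e2, e5

concurrent with e4 ([6,9]): every op whose interval crosses 6..9
e1 [1,2]: before
e2 [3,7]: concurrent
e3 [4,5]: before
e5 [8,10]: concurrent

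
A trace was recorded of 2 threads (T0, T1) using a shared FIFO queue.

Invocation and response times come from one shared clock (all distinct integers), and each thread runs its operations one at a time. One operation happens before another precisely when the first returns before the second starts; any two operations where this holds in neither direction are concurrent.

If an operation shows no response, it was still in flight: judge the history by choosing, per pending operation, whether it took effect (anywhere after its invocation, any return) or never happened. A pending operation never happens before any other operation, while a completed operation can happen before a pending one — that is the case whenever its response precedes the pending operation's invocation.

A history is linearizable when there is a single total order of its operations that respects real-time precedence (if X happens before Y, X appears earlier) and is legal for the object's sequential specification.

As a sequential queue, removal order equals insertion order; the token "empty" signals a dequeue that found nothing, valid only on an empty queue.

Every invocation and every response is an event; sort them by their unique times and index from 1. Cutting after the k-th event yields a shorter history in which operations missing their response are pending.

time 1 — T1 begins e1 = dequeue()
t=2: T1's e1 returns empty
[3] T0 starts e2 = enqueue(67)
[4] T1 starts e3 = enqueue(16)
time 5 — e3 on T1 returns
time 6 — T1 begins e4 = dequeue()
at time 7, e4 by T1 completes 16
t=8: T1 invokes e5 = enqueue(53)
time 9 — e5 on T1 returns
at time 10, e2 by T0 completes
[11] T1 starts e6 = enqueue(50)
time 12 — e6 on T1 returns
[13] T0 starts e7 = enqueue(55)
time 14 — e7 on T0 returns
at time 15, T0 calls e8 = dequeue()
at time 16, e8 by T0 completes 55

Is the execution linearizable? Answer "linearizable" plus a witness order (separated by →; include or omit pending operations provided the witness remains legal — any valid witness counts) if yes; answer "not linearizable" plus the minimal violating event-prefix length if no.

through event 15 a valid linearization exists; event 16 (e8 responding at time 16) ends that
4 orders of the 8 completed FIFO queue ops respect real time; none is legal
take e1, e2, e3, e4, e5, e6, e7, e8: step 4 already fails, because e4 dequeue() → 16 cannot occur there
take e1, e3, e2, e4, e5, e6, e7, e8: step 8 already fails, because e8 dequeue() → 55 cannot occur there

not linearizable — minimal violating prefix: 16 events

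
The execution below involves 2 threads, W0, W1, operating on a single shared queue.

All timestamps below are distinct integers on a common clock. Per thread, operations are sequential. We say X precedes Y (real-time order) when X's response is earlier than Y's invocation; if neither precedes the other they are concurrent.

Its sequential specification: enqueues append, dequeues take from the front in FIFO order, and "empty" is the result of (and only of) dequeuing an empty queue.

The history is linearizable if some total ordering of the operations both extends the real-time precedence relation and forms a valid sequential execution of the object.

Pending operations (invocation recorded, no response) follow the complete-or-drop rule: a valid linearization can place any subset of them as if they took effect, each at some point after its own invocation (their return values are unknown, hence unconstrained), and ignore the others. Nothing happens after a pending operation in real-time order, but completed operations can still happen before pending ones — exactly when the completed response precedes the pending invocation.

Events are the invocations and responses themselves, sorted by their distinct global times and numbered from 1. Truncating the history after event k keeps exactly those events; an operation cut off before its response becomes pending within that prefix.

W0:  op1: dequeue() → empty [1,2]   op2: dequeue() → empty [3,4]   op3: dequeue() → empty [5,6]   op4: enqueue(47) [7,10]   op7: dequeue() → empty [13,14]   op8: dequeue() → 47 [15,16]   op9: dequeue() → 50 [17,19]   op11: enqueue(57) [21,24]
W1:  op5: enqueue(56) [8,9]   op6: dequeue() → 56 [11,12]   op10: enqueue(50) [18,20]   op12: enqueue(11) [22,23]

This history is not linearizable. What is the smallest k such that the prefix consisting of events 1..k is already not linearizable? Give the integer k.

14

events 1..13 are still linearizable — one witness is op1, op2, op3, op5, op4, op6:
step 1: op1 dequeue() → empty — queue <>
step 2: op2 dequeue() → empty — queue <>
step 3: op3 dequeue() → empty — queue <>
step 4: op5 enqueue(56) — queue <56>
step 5: op4 enqueue(47) — queue <56,47>
step 6: op6 dequeue() → 56 — queue <47>
at event 14 (op7's time-14 response) nothing linearizes any more
one such order, op1, op2, op3, op4, op5, op6, op7, breaks at step 6 where op6 dequeue() → 56 is illegal
one such order, op1, op2, op3, op5, op4, op6, op7, breaks at step 7 where op7 dequeue() → empty is illegal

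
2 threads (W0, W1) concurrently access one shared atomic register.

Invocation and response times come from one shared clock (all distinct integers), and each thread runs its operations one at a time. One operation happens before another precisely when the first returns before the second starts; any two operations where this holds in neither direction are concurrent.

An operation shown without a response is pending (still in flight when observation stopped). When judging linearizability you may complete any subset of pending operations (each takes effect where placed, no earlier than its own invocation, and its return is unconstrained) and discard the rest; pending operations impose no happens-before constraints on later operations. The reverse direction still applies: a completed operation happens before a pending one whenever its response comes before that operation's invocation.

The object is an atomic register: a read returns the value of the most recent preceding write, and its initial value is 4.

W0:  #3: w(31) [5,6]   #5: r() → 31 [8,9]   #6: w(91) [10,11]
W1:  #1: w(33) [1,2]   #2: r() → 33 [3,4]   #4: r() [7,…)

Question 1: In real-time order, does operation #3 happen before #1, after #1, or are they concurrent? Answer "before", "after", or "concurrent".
#3 spans [5,6], #1 spans [1,2]
resp(#1)=2 < inv(#3)=5

after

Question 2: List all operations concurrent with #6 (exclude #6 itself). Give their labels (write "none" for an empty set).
#6 spans [10,11]; an op avoiding the whole window 10..11 is ordered, any other is concurrent
#1 [1,2]: before
#2 [3,4]: before
#3 [5,6]: before
#4 [7,…): concurrent
#5 [8,9]: before

#4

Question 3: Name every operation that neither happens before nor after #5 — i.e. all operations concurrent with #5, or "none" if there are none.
overlap test against #5 [8,9]: concurrent iff the interval meets 8..9
#1 [1,2]: before
#2 [3,4]: before
#3 [5,6]: before
#4 [7,…): concurrent
#6 [10,11]: after

#4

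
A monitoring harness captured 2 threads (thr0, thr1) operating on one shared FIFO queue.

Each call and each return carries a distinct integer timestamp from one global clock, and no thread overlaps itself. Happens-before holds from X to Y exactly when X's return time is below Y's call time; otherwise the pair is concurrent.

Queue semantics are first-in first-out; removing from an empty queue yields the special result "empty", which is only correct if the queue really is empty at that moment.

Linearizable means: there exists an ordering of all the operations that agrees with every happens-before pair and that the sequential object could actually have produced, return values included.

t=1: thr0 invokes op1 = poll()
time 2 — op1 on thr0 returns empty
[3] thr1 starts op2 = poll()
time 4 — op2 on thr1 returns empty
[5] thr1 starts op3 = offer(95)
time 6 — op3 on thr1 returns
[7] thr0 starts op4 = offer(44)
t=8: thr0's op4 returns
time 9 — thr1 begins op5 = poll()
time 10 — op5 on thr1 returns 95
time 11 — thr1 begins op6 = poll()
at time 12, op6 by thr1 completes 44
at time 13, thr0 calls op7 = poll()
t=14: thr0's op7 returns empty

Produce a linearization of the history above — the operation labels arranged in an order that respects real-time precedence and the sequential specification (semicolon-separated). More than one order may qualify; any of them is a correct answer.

op1; op2; op3; op4; op5; op6; op7

1. op1 poll() → empty, leaving queue <>
2. op2 poll() → empty, leaving queue <>
3. op3 offer(95), leaving queue <95>
4. op4 offer(44), leaving queue <95,44>
5. op5 poll() → 95, leaving queue <44>
6. op6 poll() → 44, leaving queue <>
7. op7 poll() → empty, leaving queue <>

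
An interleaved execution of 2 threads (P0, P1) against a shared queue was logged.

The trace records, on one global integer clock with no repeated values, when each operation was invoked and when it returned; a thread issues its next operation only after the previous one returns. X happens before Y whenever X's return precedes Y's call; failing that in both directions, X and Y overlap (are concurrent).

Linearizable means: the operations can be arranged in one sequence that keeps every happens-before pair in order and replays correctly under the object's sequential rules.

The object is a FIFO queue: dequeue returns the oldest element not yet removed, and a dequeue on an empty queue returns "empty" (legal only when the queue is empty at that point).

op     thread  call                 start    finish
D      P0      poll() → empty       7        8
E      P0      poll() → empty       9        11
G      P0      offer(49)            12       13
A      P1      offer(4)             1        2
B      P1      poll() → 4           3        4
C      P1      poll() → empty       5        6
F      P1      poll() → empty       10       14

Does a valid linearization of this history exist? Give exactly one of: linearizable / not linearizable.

linearizable

witness order: A, B, C, D, E, F, G
1. A offer(4), leaving queue <4>
2. B poll() → 4, leaving queue <>
3. C poll() → empty, leaving queue <>
4. D poll() → empty, leaving queue <>
5. E poll() → empty, leaving queue <>
6. F poll() → empty, leaving queue <>
7. G offer(49), leaving queue <49>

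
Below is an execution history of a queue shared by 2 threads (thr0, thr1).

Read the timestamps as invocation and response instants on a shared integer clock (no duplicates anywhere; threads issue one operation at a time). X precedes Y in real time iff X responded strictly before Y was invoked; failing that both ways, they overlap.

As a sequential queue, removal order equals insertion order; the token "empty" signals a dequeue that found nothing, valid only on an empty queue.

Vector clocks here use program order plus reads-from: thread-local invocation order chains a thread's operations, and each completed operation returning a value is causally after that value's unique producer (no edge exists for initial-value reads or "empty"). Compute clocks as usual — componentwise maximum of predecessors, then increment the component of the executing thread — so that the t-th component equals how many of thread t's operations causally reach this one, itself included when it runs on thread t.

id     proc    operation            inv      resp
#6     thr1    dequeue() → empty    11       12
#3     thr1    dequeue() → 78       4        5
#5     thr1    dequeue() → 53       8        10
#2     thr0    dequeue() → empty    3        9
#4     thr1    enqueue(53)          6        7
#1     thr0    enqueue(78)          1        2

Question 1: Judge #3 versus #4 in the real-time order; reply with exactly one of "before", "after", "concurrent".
before

#3 spans [4,5], #4 spans [6,7]
resp(#3)=5 < inv(#4)=6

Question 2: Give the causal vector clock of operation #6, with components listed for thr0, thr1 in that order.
(1, 4)

#1 (invocation 1): nothing precedes it; thr0's component alone gives (1, 0)
invoked at 4, #3 merges VC(#1)=(1, 0) and bumps thr1's slot → (1, 1)
invoked at 3, #2 merges VC(#1)=(1, 0) and bumps thr0's slot → (2, 0)
invoked at 6, #4 merges VC(#3)=(1, 1) and bumps thr1's slot → (1, 2)
invoked at 8, #5 merges VC(#4)=(1, 2) and bumps thr1's slot → (1, 3)
invoked at 11, #6 merges VC(#5)=(1, 3) and bumps thr1's slot → (1, 4)
target: VC(#6) = (1, 4)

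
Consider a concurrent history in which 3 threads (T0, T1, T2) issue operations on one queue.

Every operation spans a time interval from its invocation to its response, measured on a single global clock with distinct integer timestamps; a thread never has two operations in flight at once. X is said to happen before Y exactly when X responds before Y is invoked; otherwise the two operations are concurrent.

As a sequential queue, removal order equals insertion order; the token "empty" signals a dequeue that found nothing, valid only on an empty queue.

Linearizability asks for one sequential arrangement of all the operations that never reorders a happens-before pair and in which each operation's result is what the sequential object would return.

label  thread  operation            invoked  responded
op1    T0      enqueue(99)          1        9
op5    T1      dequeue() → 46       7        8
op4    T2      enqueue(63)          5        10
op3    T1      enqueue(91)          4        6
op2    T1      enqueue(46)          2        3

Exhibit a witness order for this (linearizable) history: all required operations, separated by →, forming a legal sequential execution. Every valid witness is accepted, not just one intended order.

op2 → op1 → op3 → op4 → op5

1. op2 enqueue(46), leaving queue <46>
2. op1 enqueue(99), leaving queue <46,99>
3. op3 enqueue(91), leaving queue <46,99,91>
4. op4 enqueue(63), leaving queue <46,99,91,63>
5. op5 dequeue() → 46, leaving queue <99,91,63>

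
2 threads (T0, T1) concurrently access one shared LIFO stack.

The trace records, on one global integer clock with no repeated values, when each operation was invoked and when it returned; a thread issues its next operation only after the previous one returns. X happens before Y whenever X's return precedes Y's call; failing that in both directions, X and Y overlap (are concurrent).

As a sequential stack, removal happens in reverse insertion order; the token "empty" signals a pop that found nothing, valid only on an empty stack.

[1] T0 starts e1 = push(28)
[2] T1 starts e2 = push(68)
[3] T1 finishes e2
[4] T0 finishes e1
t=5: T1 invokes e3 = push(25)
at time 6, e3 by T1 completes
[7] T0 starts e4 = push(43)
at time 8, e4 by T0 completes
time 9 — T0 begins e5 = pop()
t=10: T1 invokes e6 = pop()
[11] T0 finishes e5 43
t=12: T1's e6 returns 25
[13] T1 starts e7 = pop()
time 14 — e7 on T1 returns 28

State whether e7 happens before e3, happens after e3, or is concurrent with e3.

e7 spans [13,14], e3 spans [5,6]
resp(e3)=6 < inv(e7)=13

after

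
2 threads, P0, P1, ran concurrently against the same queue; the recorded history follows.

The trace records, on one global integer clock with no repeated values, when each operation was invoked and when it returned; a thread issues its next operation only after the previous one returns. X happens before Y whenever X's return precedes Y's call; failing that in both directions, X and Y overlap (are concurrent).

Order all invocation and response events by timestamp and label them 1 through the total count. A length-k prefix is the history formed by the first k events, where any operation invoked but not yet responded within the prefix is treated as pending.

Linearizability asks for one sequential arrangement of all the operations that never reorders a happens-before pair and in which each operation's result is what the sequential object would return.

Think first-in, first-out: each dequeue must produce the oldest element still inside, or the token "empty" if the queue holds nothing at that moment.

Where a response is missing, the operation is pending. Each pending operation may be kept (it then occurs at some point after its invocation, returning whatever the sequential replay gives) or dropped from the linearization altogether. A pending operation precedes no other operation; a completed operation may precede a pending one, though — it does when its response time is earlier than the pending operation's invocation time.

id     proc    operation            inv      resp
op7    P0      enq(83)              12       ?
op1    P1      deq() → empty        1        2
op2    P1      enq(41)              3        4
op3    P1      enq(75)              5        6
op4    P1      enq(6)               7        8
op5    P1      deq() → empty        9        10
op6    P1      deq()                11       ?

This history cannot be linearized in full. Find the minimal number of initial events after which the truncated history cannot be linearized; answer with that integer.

one valid order for events 1..9 is op1, op2, op3, op4:
1. op1 deq() → empty, leaving queue <>
2. op2 enq(41), leaving queue <41>
3. op3 enq(75), leaving queue <41,75>
4. op4 enq(6), leaving queue <41,75,6>
event 10 — op5's response, time 10 — after it, nothing linearizes
sample order op1, op2, op3, op4, op5 stalls at step 5 — op5 deq() → empty has no legal effect

10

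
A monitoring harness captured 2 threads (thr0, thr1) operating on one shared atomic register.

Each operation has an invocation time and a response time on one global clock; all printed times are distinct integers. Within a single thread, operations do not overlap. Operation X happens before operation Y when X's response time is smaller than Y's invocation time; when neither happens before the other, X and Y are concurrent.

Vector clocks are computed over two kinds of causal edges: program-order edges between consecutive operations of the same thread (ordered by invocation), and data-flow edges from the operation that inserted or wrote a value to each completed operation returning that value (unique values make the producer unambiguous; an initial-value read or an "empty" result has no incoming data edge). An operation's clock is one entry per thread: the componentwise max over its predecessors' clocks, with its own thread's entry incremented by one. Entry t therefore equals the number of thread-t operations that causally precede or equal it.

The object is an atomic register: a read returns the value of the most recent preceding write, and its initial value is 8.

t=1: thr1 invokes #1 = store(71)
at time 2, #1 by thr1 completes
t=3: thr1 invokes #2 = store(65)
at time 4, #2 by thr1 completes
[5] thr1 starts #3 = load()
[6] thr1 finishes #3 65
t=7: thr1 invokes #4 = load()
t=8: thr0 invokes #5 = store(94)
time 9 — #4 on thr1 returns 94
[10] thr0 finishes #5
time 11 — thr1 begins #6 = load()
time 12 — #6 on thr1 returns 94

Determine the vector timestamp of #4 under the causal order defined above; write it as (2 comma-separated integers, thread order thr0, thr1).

root op #1, invoked 1: fresh clock plus thr1's own tick → (0, 1)
root op #5, invoked 8: fresh clock plus thr0's own tick → (1, 0)
from VC(#1)=(0, 1), #2 (invoked 3) maxes components and bumps thr1 → (0, 2)
from VC(#2)=(0, 2), #3 (invoked 5) maxes components and bumps thr1 → (0, 3)
from VC(#3)=(0, 3), VC(#5)=(1, 0), #4 (invoked 7) maxes components and bumps thr1 → (1, 4)
from VC(#4)=(1, 4), VC(#5)=(1, 0), #6 (invoked 11) maxes components and bumps thr1 → (1, 5)
target: VC(#4) = (1, 4)

(1, 4)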